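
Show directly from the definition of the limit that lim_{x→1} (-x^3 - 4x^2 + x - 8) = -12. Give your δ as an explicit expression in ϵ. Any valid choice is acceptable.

δ = min(2, ϵ/28)

Let ϵ > 0 be given. We want δ > 0 such that 0 < |x − 1| < δ implies |(-x^3 - 4x^2 + x - 8) + 12| < ϵ.
(-x^3 - 4x^2 + x - 8) + 12 = -x^3 - 4x^2 + x + 4 = (x − 1)(-x^2 - 5x - 4).
So |(-x^3 - 4x^2 + x - 8) + 12| = |x − 1|·|-x^2 - 5x - 4|.
Assume first that |x − 1| < 2, so |x| < 3. Then |-x^2 - 5x - 4| ≤ 3^2 + 5·3 + 4 = 28.
Hence |(-x^3 - 4x^2 + x - 8) + 12| ≤ 28|x − 1| < ϵ provided |x − 1| < ϵ/28.
Choosing δ = min(2, ϵ/28) ensures both conditions, hence |(-x^3 - 4x^2 + x - 8) + 12| < ϵ.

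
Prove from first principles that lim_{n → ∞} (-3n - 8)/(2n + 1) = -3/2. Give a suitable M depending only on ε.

M = (13/4)/ε

Suppose ε > 0. For n ≥ 1, |(-3n - 8)/(2n + 1) + 3/2| = |-13|/(2(2n + 1)) = 13/(2(2n + 1)).
Since 2n + 1 ≥ 2n for n ≥ 1, this is ≤ 13/(2·2n) = (13/4)/n.
So |(-3n - 8)/(2n + 1) + 3/2| < ε whenever n > (13/4)/ε.
Take M = (13/4)/ε. If n > M then |(-3n - 8)/(2n + 1) + 3/2| ≤ (13/4)/n < ε.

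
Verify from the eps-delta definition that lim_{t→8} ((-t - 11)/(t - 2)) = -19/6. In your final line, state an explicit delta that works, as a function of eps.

Let eps > 0. We want delta > 0 with 0 < |t − 8| < delta ⇒ |(-t - 11)/(t - 2) + 19/6| < eps.
Combining over a common denominator, (-t - 11)/(t - 2) + 19/6 = [(-t - 11)·6 − (-19)·(t - 2)] / [6·(t - 2)] = 13(t − 8) / (6(t - 2)).
So |(-t - 11)/(t - 2) + 19/6| = 13|t − 8| / (6·|t − 2|).
Require delta ≤ 3, so |t − 2| ≥ |6| − |t − 8| > 6 − 3 = 3.
Hence |(-t - 11)/(t - 2) + 19/6| < 13|t − 8|/(6·3) = (13/18)|t − 8|, which is < eps once |t − 8| < (18/13)eps.
Take delta = min(3, (18/13)eps). Then 0 < |t − 8| < delta forces both bounds, so |(-t - 11)/(t - 2) + 19/6| < eps.

delta = min(3, (18/13)eps)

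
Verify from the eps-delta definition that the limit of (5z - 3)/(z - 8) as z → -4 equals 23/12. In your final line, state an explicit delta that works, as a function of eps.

delta = min(6, (72/37)eps)

Let eps > 0. We want delta > 0 with 0 < |z + 4| < delta ⇒ |(5z - 3)/(z - 8) − (23/12)| < eps.
Combining over a common denominator, (5z - 3)/(z - 8) − (23/12) = [(5z - 3)·(-12) − (-23)·(z - 8)] / [(-12)·(z - 8)] = -37(z + 4) / ((-12)(z - 8)).
So |(5z - 3)/(z - 8) − (23/12)| = 37|z + 4| / (12·|z − 8|).
Require delta ≤ 6, so |z − 8| ≥ |-12| − |z + 4| > 12 − 6 = 6.
Hence |(5z - 3)/(z - 8) − (23/12)| < 37|z + 4|/(12·6) = (37/72)|z + 4|, which is < eps once |z + 4| < (72/37)eps.
Take delta = min(6, (72/37)eps). Then 0 < |z + 4| < delta forces both bounds, so |(5z - 3)/(z - 8) − (23/12)| < eps.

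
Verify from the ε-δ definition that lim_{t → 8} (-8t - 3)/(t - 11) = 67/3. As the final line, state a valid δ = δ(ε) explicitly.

Fix ε > 0. We want δ > 0 with 0 < |t − 8| < δ ⇒ |(-8t - 3)/(t - 11) − (67/3)| < ε.
Combining over a common denominator, (-8t - 3)/(t - 11) − (67/3) = [(-8t - 3)·(-3) − (-67)·(t - 11)] / [(-3)·(t - 11)] = 91(t − 8) / ((-3)(t - 11)).
So |(-8t - 3)/(t - 11) − (67/3)| = 91|t − 8| / (3·|t − 11|).
Require δ ≤ 3/2, so |t − 11| ≥ |-3| − |t − 8| > 3 − 3/2 = 3/2.
Hence |(-8t - 3)/(t - 11) − (67/3)| < 91|t − 8|/(3·(3/2)) = (182/9)|t − 8|, which is < ε once |t − 8| < (9/182)ε.
Take δ = min(3/2, (9/182)ε). Then 0 < |t − 8| < δ forces both bounds, so |(-8t - 3)/(t - 11) − (67/3)| < ε.

δ = min(3/2, (9/182)ε)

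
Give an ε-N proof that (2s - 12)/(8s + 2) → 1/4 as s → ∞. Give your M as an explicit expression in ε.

Let ε > 0. We seek M > 0 such that s > M implies |(2s - 12)/(8s + 2) − (1/4)| < ε.
(2s - 12)/(8s + 2) − (1/4) = (8(2s - 12) − 2(8s + 2)) / (8(8s + 2)) = -100/(8(8s + 2)).
For s > 0 we have 8s + 2 > 8s, so |(2s - 12)/(8s + 2) − (1/4)| = 100/(8(8s + 2)) < 100/(8·8s) = (25/16)/s.
Thus |(2s - 12)/(8s + 2) − (1/4)| < ε whenever s > (25/16)/ε.
Take M = (25/16)/ε. If s > M then |(2s - 12)/(8s + 2) − (1/4)| < (25/16)/s < ε.

M = (25/16)/ε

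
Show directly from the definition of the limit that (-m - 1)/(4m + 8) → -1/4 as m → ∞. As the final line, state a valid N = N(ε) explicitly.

N = (1/4)/ε

Suppose ε > 0. For m ≥ 1, |(-m - 1)/(4m + 8) + 1/4| = |4|/(4(4m + 8)) = 4/(4(4m + 8)).
Since 4m + 8 ≥ 4m for m ≥ 1, this is ≤ 4/(4·4m) = (1/4)/m.
So |(-m - 1)/(4m + 8) + 1/4| < ε whenever m > (1/4)/ε.
Take N = (1/4)/ε. If m > N then |(-m - 1)/(4m + 8) + 1/4| ≤ (1/4)/m < ε.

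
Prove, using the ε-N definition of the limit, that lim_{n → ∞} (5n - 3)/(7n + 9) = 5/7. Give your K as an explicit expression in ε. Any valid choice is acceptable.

Suppose ε > 0. For n ≥ 1, |(5n - 3)/(7n + 9) − (5/7)| = |-66|/(7(7n + 9)) = 66/(7(7n + 9)).
Since 7n + 9 ≥ 7n for n ≥ 1, this is ≤ 66/(7·7n) = (66/49)/n.
So |(5n - 3)/(7n + 9) − (5/7)| < ε whenever n > (66/49)/ε.
Take K = (66/49)/ε. If n > K then |(5n - 3)/(7n + 9) − (5/7)| ≤ (66/49)/n < ε.

K = (66/49)/ε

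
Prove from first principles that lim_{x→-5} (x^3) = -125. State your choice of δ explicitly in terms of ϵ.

Suppose ϵ > 0. We seek δ > 0 with 0 < |x + 5| < δ ⇒ |x^3 + 125| < ϵ.
Factor: x^3 + 125 = (x + 5)(x^2 - 5x + 25), so |x^3 + 125| = |x + 5|·|x^2 - 5x + 25|.
Impose δ ≤ 1 so that |x| < 6; then |x^2 - 5x + 25| ≤ 91.
Hence |x^3 + 125| ≤ 91|x + 5|, which is < ϵ once |x + 5| < ϵ/91.
Take δ = min(1, ϵ/91). If 0 < |x + 5| < δ then both bounds hold and |x^3 + 125| ≤ 91|x + 5| < 91·(ϵ/91) = ϵ.

δ = min(1, ϵ/91)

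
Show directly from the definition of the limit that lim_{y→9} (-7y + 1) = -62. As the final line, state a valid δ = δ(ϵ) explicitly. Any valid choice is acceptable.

δ = ϵ/7

Let ϵ > 0. We need δ > 0 so that 0 < |y − 9| < δ implies |(-7y + 1) + 62| < ϵ.
Since (-7y + 1) + 62 = -7(y − 9), we have |(-7y + 1) + 62| = 7|y − 9|.
So 7|y − 9| < ϵ exactly when |y − 9| < ϵ/7.
Take δ = ϵ/7. If 0 < |y − 9| < δ then |(-7y + 1) + 62| = 7|y − 9| < 7·(ϵ/7) = ϵ.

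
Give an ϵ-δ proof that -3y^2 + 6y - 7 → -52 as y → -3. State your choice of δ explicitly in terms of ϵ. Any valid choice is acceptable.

Let ϵ > 0 be given. We want δ > 0 such that 0 < |y + 3| < δ implies |(-3y^2 + 6y - 7) + 52| < ϵ.
(-3y^2 + 6y - 7) + 52 = -3y^2 + 6y + 45 = (y + 3)(-3y + 15).
So |(-3y^2 + 6y - 7) + 52| = |y + 3|·|-3y + 15|.
Require δ ≤ 1. Then |y + 3| < 1 gives |y| < 4, and by the triangle inequality |-3y + 15| ≤ 3·4 + 15 = 27.
Hence |(-3y^2 + 6y - 7) + 52| ≤ 27|y + 3| < ϵ provided |y + 3| < ϵ/27.
Choosing δ = min(1, ϵ/27) ensures both conditions, hence |(-3y^2 + 6y - 7) + 52| < ϵ.

δ = min(1, ϵ/27)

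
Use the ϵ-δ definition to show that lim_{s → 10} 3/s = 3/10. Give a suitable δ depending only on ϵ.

Suppose ϵ > 0. We seek δ > 0 such that 0 < |s − 10| < δ implies |3/s − (3/10)| < ϵ.
|3/s − (3/10)| = 3·|10 − s|/(10·|s|) = 3|s − 10|/(10|s|).
Require δ ≤ 5 so that |s| > 10 − 5 = 5, hence 10|s| > 50.
Then |3/s − (3/10)| < 3|s − 10|/50, which is < ϵ when |s − 10| < (50/3)ϵ.
Take δ = min(5, (50/3)ϵ). Then 0 < |s − 10| < δ gives both |s − 10| < 5 and |s − 10| < (50/3)ϵ, so |3/s − (3/10)| < ϵ.

δ = min(5, (50/3)ϵ)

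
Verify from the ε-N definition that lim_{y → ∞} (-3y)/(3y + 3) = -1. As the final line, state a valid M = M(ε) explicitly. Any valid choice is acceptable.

M = 1/ε

Fix ε > 0. We seek M > 0 such that y > M implies |(-3y)/(3y + 3) + 1| < ε.
(-3y)/(3y + 3) + 1 = (3(-3y) − (-3)(3y + 3)) / (3(3y + 3)) = 9/(3(3y + 3)).
For y > 0 we have 3y + 3 > 3y, so |(-3y)/(3y + 3) + 1| = 9/(3(3y + 3)) < 9/(3·3y) = 1/y.
Thus |(-3y)/(3y + 3) + 1| < ε whenever y > 1/ε.
Take M = 1/ε. If y > M then |(-3y)/(3y + 3) + 1| < 1/y < ε.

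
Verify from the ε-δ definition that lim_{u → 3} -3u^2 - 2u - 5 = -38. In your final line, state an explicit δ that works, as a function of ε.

δ = min(1, ε/23)

Fix ε > 0. We want δ > 0 such that 0 < |u − 3| < δ implies |(-3u^2 - 2u - 5) + 38| < ε.
(-3u^2 - 2u - 5) + 38 = -3u^2 - 2u + 33 = (u − 3)(-3u - 11).
So |(-3u^2 - 2u - 5) + 38| = |u − 3|·|-3u - 11|.
Assume first that |u − 3| < 1, so |u| < 4. Then |-3u - 11| ≤ 3·4 + 11 = 23.
Hence |(-3u^2 - 2u - 5) + 38| ≤ 23|u − 3| < ε provided |u − 3| < ε/23.
Take δ = min(1, ε/23). Then 0 < |u − 3| < δ gives both |u − 3| < 1 and |u − 3| < ε/23, so |(-3u^2 - 2u - 5) + 38| < ε.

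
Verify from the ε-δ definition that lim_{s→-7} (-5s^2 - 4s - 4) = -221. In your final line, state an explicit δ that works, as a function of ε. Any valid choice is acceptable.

Fix ε > 0. We want δ > 0 such that 0 < |s + 7| < δ implies |(-5s^2 - 4s - 4) + 221| < ε.
(-5s^2 - 4s - 4) + 221 = -5s^2 - 4s + 217 = (s + 7)(-5s + 31).
So |(-5s^2 - 4s - 4) + 221| = |s + 7|·|-5s + 31|.
Require δ ≤ 2. Then |s + 7| < 2 gives |s| < 9, and by the triangle inequality |-5s + 31| ≤ 5·9 + 31 = 76.
Hence |(-5s^2 - 4s - 4) + 221| ≤ 76|s + 7| < ε provided |s + 7| < ε/76.
Choosing δ = min(2, ε/76) ensures both conditions, hence |(-5s^2 - 4s - 4) + 221| < ε.

δ = min(2, ε/76)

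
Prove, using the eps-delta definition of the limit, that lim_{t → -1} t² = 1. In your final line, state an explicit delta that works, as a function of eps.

Fix eps > 0. We seek delta > 0 with 0 < |t + 1| < delta ⇒ |t² − 1| < eps.
Factor: t² − 1 = (t + 1)(t - 1), so |t² − 1| = |t + 1|·|t - 1|.
Restrict delta ≤ 1. Then |t + 1| < 1 gives |t| < 2, so by the triangle inequality |t - 1| ≤ 2 + 1 = 3.
Hence |t² − 1| ≤ 3|t + 1|, which is < eps once |t + 1| < eps/3.
Take delta = min(1, eps/3). If 0 < |t + 1| < delta then both bounds hold and |t² − 1| ≤ 3|t + 1| < 3·(eps/3) = eps.

delta = min(1, eps/3)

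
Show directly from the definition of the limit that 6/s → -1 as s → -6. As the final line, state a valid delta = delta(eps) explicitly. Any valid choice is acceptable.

Fix eps > 0. We seek delta > 0 such that 0 < |s + 6| < delta implies |6/s + 1| < eps.
|6/s + 1| = 6·|-6 − s|/(6·|s|) = 6|s + 6|/(6|s|).
Require delta ≤ 3 so that |s| > 6 − 3 = 3, hence 6|s| > 18.
Then |6/s + 1| < 6|s + 6|/18, which is < eps when |s + 6| < 3eps.
Take delta = min(3, 3eps). Then 0 < |s + 6| < delta gives both |s + 6| < 3 and |s + 6| < 3eps, so |6/s + 1| < eps.

delta = min(3, 3eps)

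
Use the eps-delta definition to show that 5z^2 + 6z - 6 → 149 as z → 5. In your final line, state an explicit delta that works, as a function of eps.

Let eps > 0 be given. We want delta > 0 such that 0 < |z − 5| < delta implies |(5z^2 + 6z - 6) − 149| < eps.
(5z^2 + 6z - 6) − 149 = 5z^2 + 6z - 155 = (z − 5)(5z + 31).
So |(5z^2 + 6z - 6) − 149| = |z − 5|·|5z + 31|.
Require delta ≤ 1. Then |z − 5| < 1 gives |z| < 6, and by the triangle inequality |5z + 31| ≤ 5·6 + 31 = 61.
Hence |(5z^2 + 6z - 6) − 149| ≤ 61|z − 5| < eps provided |z − 5| < eps/61.
Choosing delta = min(1, eps/61) ensures both conditions, hence |(5z^2 + 6z - 6) − 149| < eps.

delta = min(1, eps/61)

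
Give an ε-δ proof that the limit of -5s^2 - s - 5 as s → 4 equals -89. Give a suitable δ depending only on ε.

Let ε > 0 be given. We want δ > 0 such that 0 < |s − 4| < δ implies |(-5s^2 - s - 5) + 89| < ε.
(-5s^2 - s - 5) + 89 = -5s^2 - s + 84 = (s − 4)(-5s - 21).
So |(-5s^2 - s - 5) + 89| = |s − 4|·|-5s - 21|.
Require δ ≤ 1. Then |s − 4| < 1 gives |s| < 5, and by the triangle inequality |-5s - 21| ≤ 5·5 + 21 = 46.
Hence |(-5s^2 - s - 5) + 89| ≤ 46|s − 4| < ε provided |s − 4| < ε/46.
Choosing δ = min(1, ε/46) ensures both conditions, hence |(-5s^2 - s - 5) + 89| < ε.

δ = min(1, ε/46)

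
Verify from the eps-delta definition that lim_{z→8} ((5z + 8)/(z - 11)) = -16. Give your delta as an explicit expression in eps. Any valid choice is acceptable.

delta = min(3/2, (1/14)eps)

Let eps > 0. We want delta > 0 with 0 < |z − 8| < delta ⇒ |(5z + 8)/(z - 11) + 16| < eps.
Combining over a common denominator, (5z + 8)/(z - 11) + 16 = [(5z + 8)·(-3) − 48·(z - 11)] / [(-3)·(z - 11)] = -63(z − 8) / ((-3)(z - 11)).
So |(5z + 8)/(z - 11) + 16| = 63|z − 8| / (3·|z − 11|).
Require delta ≤ 3/2, so |z − 11| ≥ |-3| − |z − 8| > 3 − 3/2 = 3/2.
Hence |(5z + 8)/(z - 11) + 16| < 63|z − 8|/(3·(3/2)) = 14|z − 8|, which is < eps once |z − 8| < (1/14)eps.
Take delta = min(3/2, (1/14)eps). Then 0 < |z − 8| < delta forces both bounds, so |(5z + 8)/(z - 11) + 16| < eps.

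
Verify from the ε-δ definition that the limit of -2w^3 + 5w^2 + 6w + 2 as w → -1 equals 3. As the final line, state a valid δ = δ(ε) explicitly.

Let ε > 0 be given. We want δ > 0 such that 0 < |w + 1| < δ implies |(-2w^3 + 5w^2 + 6w + 2) − 3| < ε.
(-2w^3 + 5w^2 + 6w + 2) − 3 = -2w^3 + 5w^2 + 6w - 1 = (w + 1)(-2w^2 + 7w - 1).
So |(-2w^3 + 5w^2 + 6w + 2) − 3| = |w + 1|·|-2w^2 + 7w - 1|.
Require δ ≤ 2. Then |w + 1| < 2 gives |w| < 3, and by the triangle inequality |-2w^2 + 7w - 1| ≤ 2·3^2 + 7·3 + 1 = 40.
Hence |(-2w^3 + 5w^2 + 6w + 2) − 3| ≤ 40|w + 1| < ε provided |w + 1| < ε/40.
Take δ = min(2, ε/40). Then 0 < |w + 1| < δ gives both |w + 1| < 2 and |w + 1| < ε/40, so |(-2w^3 + 5w^2 + 6w + 2) − 3| < ε.

δ = min(2, ε/40)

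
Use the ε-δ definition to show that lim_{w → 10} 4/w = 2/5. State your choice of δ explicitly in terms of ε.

δ = min(5, (25/2)ε)

Let ε > 0 be given. We seek δ > 0 such that 0 < |w − 10| < δ implies |4/w − (2/5)| < ε.
|4/w − (2/5)| = 4·|10 − w|/(10·|w|) = 4|w − 10|/(10|w|).
Restrict δ ≤ 5. Then |w − 10| < 5 gives |w| > 5, so 10|w| > 50.
Then |4/w − (2/5)| < 4|w − 10|/50, which is < ε when |w − 10| < (25/2)ε.
Take δ = min(5, (25/2)ε). Then 0 < |w − 10| < δ gives both |w − 10| < 5 and |w − 10| < (25/2)ε, so |4/w − (2/5)| < ε.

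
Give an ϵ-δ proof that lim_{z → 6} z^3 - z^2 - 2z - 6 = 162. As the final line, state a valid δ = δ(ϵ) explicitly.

Let ϵ > 0 be given. We want δ > 0 such that 0 < |z − 6| < δ implies |(z^3 - z^2 - 2z - 6) − 162| < ϵ.
(z^3 - z^2 - 2z - 6) − 162 = z^3 - z^2 - 2z - 168 = (z − 6)(z^2 + 5z + 28).
So |(z^3 - z^2 - 2z - 6) − 162| = |z − 6|·|z^2 + 5z + 28|.
Require δ ≤ 1. Then |z − 6| < 1 gives |z| < 7, and by the triangle inequality |z^2 + 5z + 28| ≤ 7^2 + 5·7 + 28 = 112.
Hence |(z^3 - z^2 - 2z - 6) − 162| ≤ 112|z − 6| < ϵ provided |z − 6| < ϵ/112.
Take δ = min(1, ϵ/112). Then 0 < |z − 6| < δ gives both |z − 6| < 1 and |z − 6| < ϵ/112, so |(z^3 - z^2 - 2z - 6) − 162| < ϵ.

δ = min(1, ϵ/112)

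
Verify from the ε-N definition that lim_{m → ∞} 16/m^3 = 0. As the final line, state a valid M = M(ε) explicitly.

Let ε > 0. For m ≥ 1, |16/m^3 − 0| = 16/m^3.
16/m^3 < ε ⇔ m^3 > 16/ε ⇔ m > (16/ε)^{1/3}.
Take M = (16/ε)^{1/3}. Then m > M implies 16/m^3 < ε.

M = (16/ε)^{1/3}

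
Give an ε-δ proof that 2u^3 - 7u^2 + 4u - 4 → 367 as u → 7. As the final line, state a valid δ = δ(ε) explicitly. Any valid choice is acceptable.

δ = min(2, ε/278)

Fix ε > 0. We want δ > 0 such that 0 < |u − 7| < δ implies |(2u^3 - 7u^2 + 4u - 4) − 367| < ε.
(2u^3 - 7u^2 + 4u - 4) − 367 = 2u^3 - 7u^2 + 4u - 371 = (u − 7)(2u^2 + 7u + 53).
So |(2u^3 - 7u^2 + 4u - 4) − 367| = |u − 7|·|2u^2 + 7u + 53|.
Require δ ≤ 2. Then |u − 7| < 2 gives |u| < 9, and by the triangle inequality |2u^2 + 7u + 53| ≤ 2·9^2 + 7·9 + 53 = 278.
Hence |(2u^3 - 7u^2 + 4u - 4) − 367| ≤ 278|u − 7| < ε provided |u − 7| < ε/278.
Take δ = min(2, ε/278). Then 0 < |u − 7| < δ gives both |u − 7| < 2 and |u − 7| < ε/278, so |(2u^3 - 7u^2 + 4u - 4) − 367| < ε.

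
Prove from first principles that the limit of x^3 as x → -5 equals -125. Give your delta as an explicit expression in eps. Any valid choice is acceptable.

delta = min(2, eps/109)

Let eps > 0 be given. We seek delta > 0 with 0 < |x + 5| < delta ⇒ |x^3 + 125| < eps.
Factor: x^3 + 125 = (x + 5)(x^2 - 5x + 25), so |x^3 + 125| = |x + 5|·|x^2 - 5x + 25|.
Restrict delta ≤ 2. Then |x + 5| < 2 gives |x| < 7, so by the triangle inequality |x^2 - 5x + 25| ≤ 7^2 + 5·7 + 25 = 109.
Hence |x^3 + 125| ≤ 109|x + 5|, which is < eps once |x + 5| < eps/109.
Take delta = min(2, eps/109). If 0 < |x + 5| < delta then both bounds hold and |x^3 + 125| ≤ 109|x + 5| < 109·(eps/109) = eps.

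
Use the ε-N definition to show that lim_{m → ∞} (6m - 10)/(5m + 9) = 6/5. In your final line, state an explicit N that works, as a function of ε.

Let ε > 0 be given. For m ≥ 1, |(6m - 10)/(5m + 9) − (6/5)| = |-104|/(5(5m + 9)) = 104/(5(5m + 9)).
Since 5m + 9 ≥ 5m for m ≥ 1, this is ≤ 104/(5·5m) = (104/25)/m.
So |(6m - 10)/(5m + 9) − (6/5)| < ε whenever m > (104/25)/ε.
Take N = (104/25)/ε. If m > N then |(6m - 10)/(5m + 9) − (6/5)| ≤ (104/25)/m < ε.

N = (104/25)/ε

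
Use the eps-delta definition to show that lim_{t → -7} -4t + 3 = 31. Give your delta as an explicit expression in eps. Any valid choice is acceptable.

Suppose eps > 0. We need delta > 0 so that 0 < |t + 7| < delta implies |(-4t + 3) − 31| < eps.
Since (-4t + 3) − 31 = -4(t + 7), we have |(-4t + 3) − 31| = 4|t + 7|.
So 4|t + 7| < eps exactly when |t + 7| < eps/4.
Take delta = eps/4. If 0 < |t + 7| < delta then |(-4t + 3) − 31| = 4|t + 7| < 4·(eps/4) = eps.

delta = eps/4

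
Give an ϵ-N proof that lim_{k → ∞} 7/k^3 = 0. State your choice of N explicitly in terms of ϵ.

N = (7/ϵ)^{1/3}

Suppose ϵ > 0. For k ≥ 1, |7/k^3 − 0| = 7/k^3.
7/k^3 < ϵ ⇔ k^3 > 7/ϵ ⇔ k > (7/ϵ)^{1/3}.
Take N = (7/ϵ)^{1/3}. Then k > N implies 7/k^3 < ϵ.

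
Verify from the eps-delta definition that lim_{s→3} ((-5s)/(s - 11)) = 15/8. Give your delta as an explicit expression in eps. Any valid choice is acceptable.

Let eps > 0 be given. We want delta > 0 with 0 < |s − 3| < delta ⇒ |(-5s)/(s - 11) − (15/8)| < eps.
Combining over a common denominator, (-5s)/(s - 11) − (15/8) = [(-5s)·(-8) − (-15)·(s - 11)] / [(-8)·(s - 11)] = 55(s − 3) / ((-8)(s - 11)).
So |(-5s)/(s - 11) − (15/8)| = 55|s − 3| / (8·|s − 11|).
Require delta ≤ 4, so |s − 11| ≥ |-8| − |s − 3| > 8 − 4 = 4.
Hence |(-5s)/(s - 11) − (15/8)| < 55|s − 3|/(8·4) = (55/32)|s − 3|, which is < eps once |s − 3| < (32/55)eps.
Take delta = min(4, (32/55)eps). Then 0 < |s − 3| < delta forces both bounds, so |(-5s)/(s - 11) − (15/8)| < eps.

delta = min(4, (32/55)eps)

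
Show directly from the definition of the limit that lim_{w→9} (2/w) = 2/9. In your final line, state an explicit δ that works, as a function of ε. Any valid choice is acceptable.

Suppose ε > 0. We seek δ > 0 such that 0 < |w − 9| < δ implies |2/w − (2/9)| < ε.
|2/w − (2/9)| = 2·|9 − w|/(9·|w|) = 2|w − 9|/(9|w|).
Require δ ≤ 9/2 so that |w| > 9 − 9/2 = 9/2, hence 9|w| > 81/2.
Then |2/w − (2/9)| < 2|w − 9|/(81/2), which is < ε when |w − 9| < (81/4)ε.
Take δ = min(9/2, (81/4)ε). Then 0 < |w − 9| < δ gives both |w − 9| < 9/2 and |w − 9| < (81/4)ε, so |2/w − (2/9)| < ε.

δ = min(9/2, (81/4)ε)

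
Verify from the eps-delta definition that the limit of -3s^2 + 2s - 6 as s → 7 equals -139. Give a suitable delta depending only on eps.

delta = min(1, eps/43)

Let eps > 0. We want delta > 0 such that 0 < |s − 7| < delta implies |(-3s^2 + 2s - 6) + 139| < eps.
(-3s^2 + 2s - 6) + 139 = -3s^2 + 2s + 133 = (s − 7)(-3s - 19).
So |(-3s^2 + 2s - 6) + 139| = |s − 7|·|-3s - 19|.
Require delta ≤ 1. Then |s − 7| < 1 gives |s| < 8, and by the triangle inequality |-3s - 19| ≤ 3·8 + 19 = 43.
Hence |(-3s^2 + 2s - 6) + 139| ≤ 43|s − 7| < eps provided |s − 7| < eps/43.
Choosing delta = min(1, eps/43) ensures both conditions, hence |(-3s^2 + 2s - 6) + 139| < eps.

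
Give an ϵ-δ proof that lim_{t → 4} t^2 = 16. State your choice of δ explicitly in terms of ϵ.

Suppose ϵ > 0. We seek δ > 0 with 0 < |t − 4| < δ ⇒ |t^2 − 16| < ϵ.
Factor: t^2 − 16 = (t − 4)(t + 4), so |t^2 − 16| = |t − 4|·|t + 4|.
Restrict δ ≤ 1. Then |t − 4| < 1 gives |t| < 5, so by the triangle inequality |t + 4| ≤ 5 + 4 = 9.
Hence |t^2 − 16| ≤ 9|t − 4|, which is < ϵ once |t − 4| < ϵ/9.
Take δ = min(1, ϵ/9). If 0 < |t − 4| < δ then both bounds hold and |t^2 − 16| ≤ 9|t − 4| < 9·(ϵ/9) = ϵ.

δ = min(1, ϵ/9)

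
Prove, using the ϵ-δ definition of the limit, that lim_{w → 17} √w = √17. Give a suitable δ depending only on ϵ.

δ = min(17, √17·ϵ)

Suppose ϵ > 0. We want δ > 0 such that 0 < |w − 17| < δ implies |√w − √17| < ϵ.
Multiplying by the conjugate, |√w − √17| = |w − 17|/(√w + √17).
Restrict δ ≤ 17 so that |w − 17| < 17 forces w > 0, and then √w + √17 > √17.
Hence |√w − √17| < |w − 17|/√17, which is < ϵ once |w − 17| < √17·ϵ.
Take δ = min(17, √17·ϵ). If 0 < |w − 17| < δ then w > 0 and |√w − √17| < |w − 17|/√17 < ϵ.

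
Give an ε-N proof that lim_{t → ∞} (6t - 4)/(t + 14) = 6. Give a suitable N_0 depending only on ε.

N_0 = 88/ε

Let ε > 0 be given. We seek N_0 > 0 such that t > N_0 implies |(6t - 4)/(t + 14) − 6| < ε.
(6t - 4)/(t + 14) − 6 = ((6t - 4) − 6(t + 14)) / ((t + 14)) = -88/((t + 14)).
For t > 0 we have t + 14 > t, so |(6t - 4)/(t + 14) − 6| = 88/((t + 14)) < 88/(t) = 88/t.
Thus |(6t - 4)/(t + 14) − 6| < ε whenever t > 88/ε.
Take N_0 = 88/ε. If t > N_0 then |(6t - 4)/(t + 14) − 6| < 88/t < ε.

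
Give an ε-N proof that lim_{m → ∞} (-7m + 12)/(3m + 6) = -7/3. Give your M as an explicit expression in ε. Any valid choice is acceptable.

M = (26/3)/ε

Fix ε > 0. For m ≥ 1, |(-7m + 12)/(3m + 6) + 7/3| = |78|/(3(3m + 6)) = 78/(3(3m + 6)).
Since 3m + 6 ≥ 3m for m ≥ 1, this is ≤ 78/(3·3m) = (26/3)/m.
So |(-7m + 12)/(3m + 6) + 7/3| < ε whenever m > (26/3)/ε.
Take M = (26/3)/ε. If m > M then |(-7m + 12)/(3m + 6) + 7/3| ≤ (26/3)/m < ε.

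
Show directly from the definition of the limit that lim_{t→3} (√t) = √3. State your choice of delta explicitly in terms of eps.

delta = min(3, √3·eps)

Let eps > 0 be given. We want delta > 0 such that 0 < |t − 3| < delta implies |√t − √3| < eps.
Multiplying by the conjugate, |√t − √3| = |t − 3|/(√t + √3).
Restrict delta ≤ 3 so that |t − 3| < 3 forces t > 0, and then √t + √3 > √3.
Hence |√t − √3| < |t − 3|/√3, which is < eps once |t − 3| < √3·eps.
Take delta = min(3, √3·eps). If 0 < |t − 3| < delta then t > 0 and |√t − √3| < |t − 3|/√3 < eps.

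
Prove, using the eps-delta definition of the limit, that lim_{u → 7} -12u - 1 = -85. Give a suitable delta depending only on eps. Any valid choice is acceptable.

delta = eps/12

Suppose eps > 0. We need delta > 0 so that 0 < |u − 7| < delta implies |(-12u - 1) + 85| < eps.
|(-12u - 1) + 85| = |-12u + 84| = 12|u − 7|.
Thus it suffices that |u − 7| < eps/12.
Choosing delta = eps/12 gives |(-12u - 1) + 85| = 12|u − 7| < eps whenever |u − 7| < delta.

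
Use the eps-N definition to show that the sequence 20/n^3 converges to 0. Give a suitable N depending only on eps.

N = (20/eps)^{1/3}

Fix eps > 0. For n ≥ 1, |20/n^3 − 0| = 20/n^3.
20/n^3 < eps ⇔ n^3 > 20/eps ⇔ n > (20/eps)^{1/3}.
Take N = (20/eps)^{1/3}. Then n > N implies 20/n^3 < eps.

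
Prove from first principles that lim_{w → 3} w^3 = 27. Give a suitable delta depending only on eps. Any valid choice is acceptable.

delta = min(2, eps/49)

Suppose eps > 0. We seek delta > 0 with 0 < |w − 3| < delta ⇒ |w^3 − 27| < eps.
Factor: w^3 − 27 = (w − 3)(w^2 + 3w + 9), so |w^3 − 27| = |w − 3|·|w^2 + 3w + 9|.
Restrict delta ≤ 2. Then |w − 3| < 2 gives |w| < 5, so by the triangle inequality |w^2 + 3w + 9| ≤ 5^2 + 3·5 + 9 = 49.
Hence |w^3 − 27| ≤ 49|w − 3|, which is < eps once |w − 3| < eps/49.
Take delta = min(2, eps/49). If 0 < |w − 3| < delta then both bounds hold and |w^3 − 27| ≤ 49|w − 3| < 49·(eps/49) = eps.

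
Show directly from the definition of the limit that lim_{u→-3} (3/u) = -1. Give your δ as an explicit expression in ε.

Let ε > 0 be given. We seek δ > 0 such that 0 < |u + 3| < δ implies |3/u + 1| < ε.
|3/u + 1| = 3·|-3 − u|/(3·|u|) = 3|u + 3|/(3|u|).
Require δ ≤ 3/2 so that |u| > 3 − 3/2 = 3/2, hence 3|u| > 9/2.
Then |3/u + 1| < 3|u + 3|/(9/2), which is < ε when |u + 3| < (3/2)ε.
Take δ = min(3/2, (3/2)ε). Then 0 < |u + 3| < δ gives both |u + 3| < 3/2 and |u + 3| < (3/2)ε, so |3/u + 1| < ε.

δ = min(3/2, (3/2)ε)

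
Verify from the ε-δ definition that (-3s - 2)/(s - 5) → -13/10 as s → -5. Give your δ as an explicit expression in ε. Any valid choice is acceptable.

Fix ε > 0. We want δ > 0 with 0 < |s + 5| < δ ⇒ |(-3s - 2)/(s - 5) + 13/10| < ε.
Combining over a common denominator, (-3s - 2)/(s - 5) + 13/10 = [(-3s - 2)·(-10) − 13·(s - 5)] / [(-10)·(s - 5)] = 17(s + 5) / ((-10)(s - 5)).
So |(-3s - 2)/(s - 5) + 13/10| = 17|s + 5| / (10·|s − 5|).
Restrict δ ≤ 5. Then |s + 5| < 5 gives |s − 5| = |(s + 5) + (-10)| ≥ 10 − 5 = 5.
Hence |(-3s - 2)/(s - 5) + 13/10| < 17|s + 5|/(10·5) = (17/50)|s + 5|, which is < ε once |s + 5| < (50/17)ε.
Take δ = min(5, (50/17)ε). Then 0 < |s + 5| < δ forces both bounds, so |(-3s - 2)/(s - 5) + 13/10| < ε.

δ = min(5, (50/17)ε)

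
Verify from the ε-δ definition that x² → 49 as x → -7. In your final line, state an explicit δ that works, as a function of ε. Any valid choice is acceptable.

δ = min(1, ε/15)

Let ε > 0 be given. We seek δ > 0 with 0 < |x + 7| < δ ⇒ |x² − 49| < ε.
Factor: x² − 49 = (x + 7)(x - 7), so |x² − 49| = |x + 7|·|x - 7|.
Restrict δ ≤ 1. Then |x + 7| < 1 gives |x| < 8, so by the triangle inequality |x - 7| ≤ 8 + 7 = 15.
Hence |x² − 49| ≤ 15|x + 7|, which is < ε once |x + 7| < ε/15.
Take δ = min(1, ε/15). If 0 < |x + 7| < δ then both bounds hold and |x² − 49| ≤ 15|x + 7| < 15·(ε/15) = ε.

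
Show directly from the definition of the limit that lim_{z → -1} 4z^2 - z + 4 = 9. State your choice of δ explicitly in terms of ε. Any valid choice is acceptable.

Let ε > 0. We want δ > 0 such that 0 < |z + 1| < δ implies |(4z^2 - z + 4) − 9| < ε.
(4z^2 - z + 4) − 9 = 4z^2 - z - 5 = (z + 1)(4z - 5).
So |(4z^2 - z + 4) − 9| = |z + 1|·|4z - 5|.
Assume first that |z + 1| < 1, so |z| < 2. Then |4z - 5| ≤ 4·2 + 5 = 13.
Hence |(4z^2 - z + 4) − 9| ≤ 13|z + 1| < ε provided |z + 1| < ε/13.
Take δ = min(1, ε/13). Then 0 < |z + 1| < δ gives both |z + 1| < 1 and |z + 1| < ε/13, so |(4z^2 - z + 4) − 9| < ε.

δ = min(1, ε/13)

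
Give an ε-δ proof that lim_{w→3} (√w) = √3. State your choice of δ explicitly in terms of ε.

δ = min(3, √3·ε)

Let ε > 0 be given. We want δ > 0 such that 0 < |w − 3| < δ implies |√w − √3| < ε.
Multiplying by the conjugate, |√w − √3| = |w − 3|/(√w + √3).
Restrict δ ≤ 3 so that |w − 3| < 3 forces w > 0, and then √w + √3 > √3.
Hence |√w − √3| < |w − 3|/√3, which is < ε once |w − 3| < √3·ε.
Take δ = min(3, √3·ε). If 0 < |w − 3| < δ then w > 0 and |√w − √3| < |w − 3|/√3 < ε.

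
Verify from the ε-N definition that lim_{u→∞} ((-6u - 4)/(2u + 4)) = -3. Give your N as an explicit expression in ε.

Fix ε > 0. We seek N > 0 such that u > N implies |(-6u - 4)/(2u + 4) + 3| < ε.
(-6u - 4)/(2u + 4) + 3 = (2(-6u - 4) − (-6)(2u + 4)) / (2(2u + 4)) = 16/(2(2u + 4)).
For u > 0 we have 2u + 4 > 2u, so |(-6u - 4)/(2u + 4) + 3| = 16/(2(2u + 4)) < 16/(2·2u) = 4/u.
Thus |(-6u - 4)/(2u + 4) + 3| < ε whenever u > 4/ε.
Take N = 4/ε. If u > N then |(-6u - 4)/(2u + 4) + 3| < 4/u < ε.

N = 4/ε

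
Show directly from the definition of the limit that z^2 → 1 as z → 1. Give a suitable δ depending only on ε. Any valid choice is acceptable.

δ = min(2, ε/4)

Let ε > 0. We seek δ > 0 with 0 < |z − 1| < δ ⇒ |z^2 − 1| < ε.
Factor: z^2 − 1 = (z − 1)(z + 1), so |z^2 − 1| = |z − 1|·|z + 1|.
Restrict δ ≤ 2. Then |z − 1| < 2 gives |z| < 3, so by the triangle inequality |z + 1| ≤ 3 + 1 = 4.
Hence |z^2 − 1| ≤ 4|z − 1|, which is < ε once |z − 1| < ε/4.
Take δ = min(2, ε/4). If 0 < |z − 1| < δ then both bounds hold and |z^2 − 1| ≤ 4|z − 1| < 4·(ε/4) = ε.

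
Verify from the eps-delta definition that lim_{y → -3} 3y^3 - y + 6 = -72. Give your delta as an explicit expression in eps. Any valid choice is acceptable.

delta = min(1, eps/110)

Let eps > 0 be given. We want delta > 0 such that 0 < |y + 3| < delta implies |(3y^3 - y + 6) + 72| < eps.
(3y^3 - y + 6) + 72 = 3y^3 - y + 78 = (y + 3)(3y^2 - 9y + 26).
So |(3y^3 - y + 6) + 72| = |y + 3|·|3y^2 - 9y + 26|.
Require delta ≤ 1. Then |y + 3| < 1 gives |y| < 4, and by the triangle inequality |3y^2 - 9y + 26| ≤ 3·4^2 + 9·4 + 26 = 110.
Hence |(3y^3 - y + 6) + 72| ≤ 110|y + 3| < eps provided |y + 3| < eps/110.
Choosing delta = min(1, eps/110) ensures both conditions, hence |(3y^3 - y + 6) + 72| < eps.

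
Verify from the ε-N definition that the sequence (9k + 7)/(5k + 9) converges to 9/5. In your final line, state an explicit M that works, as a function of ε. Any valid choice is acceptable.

Let ε > 0 be given. For k ≥ 1, |(9k + 7)/(5k + 9) − (9/5)| = |-46|/(5(5k + 9)) = 46/(5(5k + 9)).
Since 5k + 9 ≥ 5k for k ≥ 1, this is ≤ 46/(5·5k) = (46/25)/k.
So |(9k + 7)/(5k + 9) − (9/5)| < ε whenever k > (46/25)/ε.
Take M = (46/25)/ε. If k > M then |(9k + 7)/(5k + 9) − (9/5)| ≤ (46/25)/k < ε.

M = (46/25)/ε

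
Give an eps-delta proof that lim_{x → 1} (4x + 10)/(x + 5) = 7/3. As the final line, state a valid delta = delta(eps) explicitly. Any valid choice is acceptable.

delta = min(3, (9/5)eps)

Suppose eps > 0. We want delta > 0 with 0 < |x − 1| < delta ⇒ |(4x + 10)/(x + 5) − (7/3)| < eps.
Combining over a common denominator, (4x + 10)/(x + 5) − (7/3) = [(4x + 10)·6 − 14·(x + 5)] / [6·(x + 5)] = 10(x − 1) / (6(x + 5)).
So |(4x + 10)/(x + 5) − (7/3)| = 10|x − 1| / (6·|x + 5|).
Require delta ≤ 3, so |x + 5| ≥ |6| − |x − 1| > 6 − 3 = 3.
Hence |(4x + 10)/(x + 5) − (7/3)| < 10|x − 1|/(6·3) = (5/9)|x − 1|, which is < eps once |x − 1| < (9/5)eps.
Take delta = min(3, (9/5)eps). Then 0 < |x − 1| < delta forces both bounds, so |(4x + 10)/(x + 5) − (7/3)| < eps.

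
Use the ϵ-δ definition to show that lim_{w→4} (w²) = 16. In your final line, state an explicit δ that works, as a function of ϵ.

δ = min(1, ϵ/9)

Fix ϵ > 0. We seek δ > 0 with 0 < |w − 4| < δ ⇒ |w² − 16| < ϵ.
Factor: w² − 16 = (w − 4)(w + 4), so |w² − 16| = |w − 4|·|w + 4|.
Impose δ ≤ 1 so that |w| < 5; then |w + 4| ≤ 9.
Hence |w² − 16| ≤ 9|w − 4|, which is < ϵ once |w − 4| < ϵ/9.
Take δ = min(1, ϵ/9). If 0 < |w − 4| < δ then both bounds hold and |w² − 16| ≤ 9|w − 4| < 9·(ϵ/9) = ϵ.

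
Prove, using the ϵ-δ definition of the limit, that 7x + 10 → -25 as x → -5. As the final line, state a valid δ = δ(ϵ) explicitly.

Fix ϵ > 0. We need δ > 0 so that 0 < |x + 5| < δ implies |(7x + 10) + 25| < ϵ.
Since (7x + 10) + 25 = 7(x + 5), we have |(7x + 10) + 25| = 7|x + 5|.
So 7|x + 5| < ϵ exactly when |x + 5| < ϵ/7.
Take δ = ϵ/7. If 0 < |x + 5| < δ then |(7x + 10) + 25| = 7|x + 5| < 7·(ϵ/7) = ϵ.

δ = ϵ/7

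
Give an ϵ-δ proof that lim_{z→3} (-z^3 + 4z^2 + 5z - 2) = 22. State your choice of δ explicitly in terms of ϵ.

Suppose ϵ > 0. We want δ > 0 such that 0 < |z − 3| < δ implies |(-z^3 + 4z^2 + 5z - 2) − 22| < ϵ.
(-z^3 + 4z^2 + 5z - 2) − 22 = -z^3 + 4z^2 + 5z - 24 = (z − 3)(-z^2 + z + 8).
So |(-z^3 + 4z^2 + 5z - 2) − 22| = |z − 3|·|-z^2 + z + 8|.
Require δ ≤ 1. Then |z − 3| < 1 gives |z| < 4, and by the triangle inequality |-z^2 + z + 8| ≤ 4^2 + 4 + 8 = 28.
Hence |(-z^3 + 4z^2 + 5z - 2) − 22| ≤ 28|z − 3| < ϵ provided |z − 3| < ϵ/28.
Choosing δ = min(1, ϵ/28) ensures both conditions, hence |(-z^3 + 4z^2 + 5z - 2) − 22| < ϵ.

δ = min(1, ϵ/28)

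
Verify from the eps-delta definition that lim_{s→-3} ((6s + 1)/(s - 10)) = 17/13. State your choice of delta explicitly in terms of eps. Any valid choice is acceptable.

delta = min(13/2, (169/122)eps)

Let eps > 0. We want delta > 0 with 0 < |s + 3| < delta ⇒ |(6s + 1)/(s - 10) − (17/13)| < eps.
Combining over a common denominator, (6s + 1)/(s - 10) − (17/13) = [(6s + 1)·(-13) − (-17)·(s - 10)] / [(-13)·(s - 10)] = -61(s + 3) / ((-13)(s - 10)).
So |(6s + 1)/(s - 10) − (17/13)| = 61|s + 3| / (13·|s − 10|).
Restrict delta ≤ 13/2. Then |s + 3| < 13/2 gives |s − 10| = |(s + 3) + (-13)| ≥ 13 − 13/2 = 13/2.
Hence |(6s + 1)/(s - 10) − (17/13)| < 61|s + 3|/(13·(13/2)) = (122/169)|s + 3|, which is < eps once |s + 3| < (169/122)eps.
Take delta = min(13/2, (169/122)eps). Then 0 < |s + 3| < delta forces both bounds, so |(6s + 1)/(s - 10) − (17/13)| < eps.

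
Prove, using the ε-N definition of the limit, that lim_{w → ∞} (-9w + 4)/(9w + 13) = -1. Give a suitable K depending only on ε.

Suppose ε > 0. We seek K > 0 such that w > K implies |(-9w + 4)/(9w + 13) + 1| < ε.
(-9w + 4)/(9w + 13) + 1 = (9(-9w + 4) − (-9)(9w + 13)) / (9(9w + 13)) = 153/(9(9w + 13)).
For w > 0 we have 9w + 13 > 9w, so |(-9w + 4)/(9w + 13) + 1| = 153/(9(9w + 13)) < 153/(9·9w) = (17/9)/w.
Thus |(-9w + 4)/(9w + 13) + 1| < ε whenever w > (17/9)/ε.
Take K = (17/9)/ε. If w > K then |(-9w + 4)/(9w + 13) + 1| < (17/9)/w < ε.

K = (17/9)/ε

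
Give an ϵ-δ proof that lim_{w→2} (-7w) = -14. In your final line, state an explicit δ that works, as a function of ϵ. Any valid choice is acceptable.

δ = ϵ/7

Suppose ϵ > 0. We need δ > 0 so that 0 < |w − 2| < δ implies |(-7w) + 14| < ϵ.
Since (-7w) + 14 = -7(w − 2), we have |(-7w) + 14| = 7|w − 2|.
Thus it suffices that |w − 2| < ϵ/7.
Choosing δ = ϵ/7 gives |(-7w) + 14| = 7|w − 2| < ϵ whenever |w − 2| < δ.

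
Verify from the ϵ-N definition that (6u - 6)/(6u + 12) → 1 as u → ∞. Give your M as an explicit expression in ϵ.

Suppose ϵ > 0. We seek M > 0 such that u > M implies |(6u - 6)/(6u + 12) − 1| < ϵ.
(6u - 6)/(6u + 12) − 1 = (6(6u - 6) − 6(6u + 12)) / (6(6u + 12)) = -108/(6(6u + 12)).
For u > 0 we have 6u + 12 > 6u, so |(6u - 6)/(6u + 12) − 1| = 108/(6(6u + 12)) < 108/(6·6u) = 3/u.
Thus |(6u - 6)/(6u + 12) − 1| < ϵ whenever u > 3/ϵ.
Take M = 3/ϵ. If u > M then |(6u - 6)/(6u + 12) − 1| < 3/u < ϵ.

M = 3/ϵ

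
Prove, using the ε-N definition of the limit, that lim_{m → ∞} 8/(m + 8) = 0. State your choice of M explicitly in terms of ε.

Let ε > 0 be given. For m ≥ 1, |8/(m + 8) − 0| = 8/(m + 8) ≤ 8/m.
We need 8/m < ε, i.e. m > 8/ε.
Take M = 8/ε. If m > M then |8/(m + 8)| ≤ 8/m < ε.

M = 8/ε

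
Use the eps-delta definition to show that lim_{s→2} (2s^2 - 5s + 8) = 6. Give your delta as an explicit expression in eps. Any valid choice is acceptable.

delta = min(2, eps/9)

Let eps > 0 be given. We want delta > 0 such that 0 < |s − 2| < delta implies |(2s^2 - 5s + 8) − 6| < eps.
(2s^2 - 5s + 8) − 6 = 2s^2 - 5s + 2 = (s − 2)(2s - 1).
So |(2s^2 - 5s + 8) − 6| = |s − 2|·|2s - 1|.
Assume first that |s − 2| < 2, so |s| < 4. Then |2s - 1| ≤ 2·4 + 1 = 9.
Hence |(2s^2 - 5s + 8) − 6| ≤ 9|s − 2| < eps provided |s − 2| < eps/9.
Choosing delta = min(2, eps/9) ensures both conditions, hence |(2s^2 - 5s + 8) − 6| < eps.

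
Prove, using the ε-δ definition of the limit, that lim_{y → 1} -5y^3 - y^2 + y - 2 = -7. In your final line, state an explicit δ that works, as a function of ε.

Fix ε > 0. We want δ > 0 such that 0 < |y − 1| < δ implies |(-5y^3 - y^2 + y - 2) + 7| < ε.
(-5y^3 - y^2 + y - 2) + 7 = -5y^3 - y^2 + y + 5 = (y − 1)(-5y^2 - 6y - 5).
So |(-5y^3 - y^2 + y - 2) + 7| = |y − 1|·|-5y^2 - 6y - 5|.
Assume first that |y − 1| < 2, so |y| < 3. Then |-5y^2 - 6y - 5| ≤ 5·3^2 + 6·3 + 5 = 68.
Hence |(-5y^3 - y^2 + y - 2) + 7| ≤ 68|y − 1| < ε provided |y − 1| < ε/68.
Take δ = min(2, ε/68). Then 0 < |y − 1| < δ gives both |y − 1| < 2 and |y − 1| < ε/68, so |(-5y^3 - y^2 + y - 2) + 7| < ε.

δ = min(2, ε/68)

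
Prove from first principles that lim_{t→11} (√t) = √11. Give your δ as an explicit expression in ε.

Suppose ε > 0. We want δ > 0 such that 0 < |t − 11| < δ implies |√t − √11| < ε.
Rationalise: √t − √11 = (t − 11)/(√t + √11), so |√t − √11| = |t − 11|/(√t + √11).
Restrict δ ≤ 11 so that |t − 11| < 11 forces t > 0, and then √t + √11 > √11.
Hence |√t − √11| < |t − 11|/√11, which is < ε once |t − 11| < √11·ε.
Take δ = min(11, √11·ε). If 0 < |t − 11| < δ then t > 0 and |√t − √11| < |t − 11|/√11 < ε.

δ = min(11, √11·ε)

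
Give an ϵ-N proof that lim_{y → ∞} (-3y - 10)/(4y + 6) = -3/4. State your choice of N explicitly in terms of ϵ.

Let ϵ > 0 be given. We seek N > 0 such that y > N implies |(-3y - 10)/(4y + 6) + 3/4| < ϵ.
(-3y - 10)/(4y + 6) + 3/4 = (4(-3y - 10) − (-3)(4y + 6)) / (4(4y + 6)) = -22/(4(4y + 6)).
For y > 0 we have 4y + 6 > 4y, so |(-3y - 10)/(4y + 6) + 3/4| = 22/(4(4y + 6)) < 22/(4·4y) = (11/8)/y.
Thus |(-3y - 10)/(4y + 6) + 3/4| < ϵ whenever y > (11/8)/ϵ.
Take N = (11/8)/ϵ. If y > N then |(-3y - 10)/(4y + 6) + 3/4| < (11/8)/y < ϵ.

N = (11/8)/ϵ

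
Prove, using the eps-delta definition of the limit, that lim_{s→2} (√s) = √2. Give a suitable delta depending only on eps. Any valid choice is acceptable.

Let eps > 0 be given. We want delta > 0 such that 0 < |s − 2| < delta implies |√s − √2| < eps.
Rationalise: √s − √2 = (s − 2)/(√s + √2), so |√s − √2| = |s − 2|/(√s + √2).
Restrict delta ≤ 2 so that |s − 2| < 2 forces s > 0, and then √s + √2 > √2.
Hence |√s − √2| < |s − 2|/√2, which is < eps once |s − 2| < √2·eps.
Take delta = min(2, √2·eps). If 0 < |s − 2| < delta then s > 0 and |√s − √2| < |s − 2|/√2 < eps.

delta = min(2, √2·eps)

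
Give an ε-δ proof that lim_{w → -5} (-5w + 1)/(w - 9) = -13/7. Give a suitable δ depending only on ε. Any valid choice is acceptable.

δ = min(7, (49/22)ε)

Suppose ε > 0. We want δ > 0 with 0 < |w + 5| < δ ⇒ |(-5w + 1)/(w - 9) + 13/7| < ε.
Combining over a common denominator, (-5w + 1)/(w - 9) + 13/7 = [(-5w + 1)·(-14) − 26·(w - 9)] / [(-14)·(w - 9)] = 44(w + 5) / ((-14)(w - 9)).
So |(-5w + 1)/(w - 9) + 13/7| = 44|w + 5| / (14·|w − 9|).
Require δ ≤ 7, so |w − 9| ≥ |-14| − |w + 5| > 14 − 7 = 7.
Hence |(-5w + 1)/(w - 9) + 13/7| < 44|w + 5|/(14·7) = (22/49)|w + 5|, which is < ε once |w + 5| < (49/22)ε.
Take δ = min(7, (49/22)ε). Then 0 < |w + 5| < δ forces both bounds, so |(-5w + 1)/(w - 9) + 13/7| < ε.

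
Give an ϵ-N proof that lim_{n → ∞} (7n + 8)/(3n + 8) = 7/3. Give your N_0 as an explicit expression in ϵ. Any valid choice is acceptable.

N_0 = (32/9)/ϵ

Let ϵ > 0 be given. For n ≥ 1, |(7n + 8)/(3n + 8) − (7/3)| = |-32|/(3(3n + 8)) = 32/(3(3n + 8)).
Since 3n + 8 ≥ 3n for n ≥ 1, this is ≤ 32/(3·3n) = (32/9)/n.
So |(7n + 8)/(3n + 8) − (7/3)| < ϵ whenever n > (32/9)/ϵ.
Take N_0 = (32/9)/ϵ. If n > N_0 then |(7n + 8)/(3n + 8) − (7/3)| ≤ (32/9)/n < ϵ.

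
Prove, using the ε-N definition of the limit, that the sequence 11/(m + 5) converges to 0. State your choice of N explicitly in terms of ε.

N = 11/ε

Fix ε > 0. For m ≥ 1, |11/(m + 5) − 0| = 11/(m + 5) ≤ 11/m.
We need 11/m < ε, i.e. m > 11/ε.
Take N = 11/ε. If m > N then |11/(m + 5)| ≤ 11/m < ε.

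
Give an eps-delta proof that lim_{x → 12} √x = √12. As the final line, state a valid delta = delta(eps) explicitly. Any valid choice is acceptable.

Fix eps > 0. We want delta > 0 such that 0 < |x − 12| < delta implies |√x − √12| < eps.
Multiplying by the conjugate, |√x − √12| = |x − 12|/(√x + √12).
Restrict delta ≤ 12 so that |x − 12| < 12 forces x > 0, and then √x + √12 > √12.
Hence |√x − √12| < |x − 12|/√12, which is < eps once |x − 12| < √12·eps.
Take delta = min(12, √12·eps). If 0 < |x − 12| < delta then x > 0 and |√x − √12| < |x − 12|/√12 < eps.

delta = min(12, √12·eps)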